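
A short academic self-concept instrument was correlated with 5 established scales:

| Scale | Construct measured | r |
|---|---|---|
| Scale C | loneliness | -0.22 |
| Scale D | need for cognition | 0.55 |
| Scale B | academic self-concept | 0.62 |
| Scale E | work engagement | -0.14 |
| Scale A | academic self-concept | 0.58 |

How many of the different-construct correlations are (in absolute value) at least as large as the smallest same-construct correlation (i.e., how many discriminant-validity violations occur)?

Convergent (same construct = academic self-concept): Scale B, Scale A.
Smallest convergent = 0.58. Discriminant |r|: 0.22, 0.55, 0.14; count ≥ 0.58 → 0.

0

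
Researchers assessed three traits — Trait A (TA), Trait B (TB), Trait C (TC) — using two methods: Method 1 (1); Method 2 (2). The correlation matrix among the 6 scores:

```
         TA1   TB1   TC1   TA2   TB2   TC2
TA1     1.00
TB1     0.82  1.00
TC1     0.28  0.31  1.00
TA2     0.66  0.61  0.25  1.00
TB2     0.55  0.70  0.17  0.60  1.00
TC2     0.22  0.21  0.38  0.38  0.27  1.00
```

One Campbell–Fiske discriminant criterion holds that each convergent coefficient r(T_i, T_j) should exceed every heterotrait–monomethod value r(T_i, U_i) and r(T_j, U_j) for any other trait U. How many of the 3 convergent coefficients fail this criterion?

Checking each validity diagonal entry against its comparison values:
TA (methods 1·2): 0.66 vs {0.82, 0.60, 0.28, 0.38} → fail.
TB (methods 1·2): 0.70 vs {0.82, 0.60, 0.31, 0.27} → fail.
TC (methods 1·2): 0.38 vs {0.28, 0.38, 0.31, 0.27} → fail.
3 of 3 fail.

3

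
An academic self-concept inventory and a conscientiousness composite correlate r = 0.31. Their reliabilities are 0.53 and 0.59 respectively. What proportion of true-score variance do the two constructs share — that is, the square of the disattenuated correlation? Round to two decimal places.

0.31

Disattenuated r = 0.31 / √(0.53 × 0.59) = 0.31 / 0.5592 = 0.5544.
Shared true-score variance = 0.5544² = 0.3074 ≈ 0.31.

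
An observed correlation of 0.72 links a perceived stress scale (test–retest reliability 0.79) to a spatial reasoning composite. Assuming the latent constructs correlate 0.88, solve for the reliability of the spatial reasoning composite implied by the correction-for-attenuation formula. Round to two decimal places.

r_true = r_obs / √(r_xx · r_yy) ⇒ 0.88 = 0.72 / √(0.79 · r_yy).
√(0.79 · r_yy) = 0.72 / 0.88 = 0.8182; 0.79 · r_yy = 0.6695; r_yy = 0.6695 / 0.79 ≈ 0.85.

0.85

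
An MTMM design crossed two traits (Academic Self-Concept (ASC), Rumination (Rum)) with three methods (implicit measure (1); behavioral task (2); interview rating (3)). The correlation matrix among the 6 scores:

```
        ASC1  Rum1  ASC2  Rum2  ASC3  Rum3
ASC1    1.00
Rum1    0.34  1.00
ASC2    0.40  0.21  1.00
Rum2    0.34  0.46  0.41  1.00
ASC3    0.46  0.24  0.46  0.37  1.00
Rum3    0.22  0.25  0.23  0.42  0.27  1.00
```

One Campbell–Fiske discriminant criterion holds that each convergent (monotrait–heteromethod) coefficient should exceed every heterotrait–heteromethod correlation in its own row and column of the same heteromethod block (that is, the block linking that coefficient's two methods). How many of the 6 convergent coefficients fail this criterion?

Convergent coefficients and their comparison sets:
ASC (methods 1·2): 0.40 vs {0.34, 0.21} → pass.
ASC (methods 1·3): 0.46 vs {0.22, 0.24} → pass.
ASC (methods 2·3): 0.46 vs {0.23, 0.37} → pass.
Rum (methods 1·2): 0.46 vs {0.21, 0.34} → pass.
Rum (methods 1·3): 0.25 vs {0.24, 0.22} → pass.
Rum (methods 2·3): 0.42 vs {0.37, 0.23} → pass.
0 of 6 fail.

0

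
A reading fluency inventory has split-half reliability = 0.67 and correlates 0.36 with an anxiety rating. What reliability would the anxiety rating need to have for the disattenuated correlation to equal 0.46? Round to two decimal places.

0.91

r_true = r_obs / √(r_xx · r_yy) ⇒ 0.46 = 0.36 / √(0.67 · r_yy).
√(0.67 · r_yy) = 0.36 / 0.46 = 0.7826; 0.67 · r_yy = 0.6125; r_yy = 0.6125 / 0.67 ≈ 0.91.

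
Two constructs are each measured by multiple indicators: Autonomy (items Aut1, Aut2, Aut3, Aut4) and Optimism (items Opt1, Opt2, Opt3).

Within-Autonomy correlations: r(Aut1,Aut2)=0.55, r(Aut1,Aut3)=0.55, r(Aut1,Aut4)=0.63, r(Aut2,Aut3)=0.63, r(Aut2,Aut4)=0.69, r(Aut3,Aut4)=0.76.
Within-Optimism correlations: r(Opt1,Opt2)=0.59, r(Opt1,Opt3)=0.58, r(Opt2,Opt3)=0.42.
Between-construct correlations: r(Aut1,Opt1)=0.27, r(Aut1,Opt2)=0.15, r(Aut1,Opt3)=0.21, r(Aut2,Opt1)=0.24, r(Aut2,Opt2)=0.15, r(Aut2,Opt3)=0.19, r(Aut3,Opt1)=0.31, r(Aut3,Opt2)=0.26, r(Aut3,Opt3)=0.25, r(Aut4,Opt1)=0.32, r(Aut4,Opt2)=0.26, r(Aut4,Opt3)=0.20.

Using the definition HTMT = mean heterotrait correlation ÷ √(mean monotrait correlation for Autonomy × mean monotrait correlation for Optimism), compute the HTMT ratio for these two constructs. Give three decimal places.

0.404

Mean between = 2.81/12 = 0.2342.
Mean within-Aut = 3.81/6 = 0.6350; mean within-Opt = 1.59/3 = 0.5300.
Geometric mean = √(0.6350 × 0.5300) = 0.5801.
HTMT = 0.2342 / 0.5801 = 0.404.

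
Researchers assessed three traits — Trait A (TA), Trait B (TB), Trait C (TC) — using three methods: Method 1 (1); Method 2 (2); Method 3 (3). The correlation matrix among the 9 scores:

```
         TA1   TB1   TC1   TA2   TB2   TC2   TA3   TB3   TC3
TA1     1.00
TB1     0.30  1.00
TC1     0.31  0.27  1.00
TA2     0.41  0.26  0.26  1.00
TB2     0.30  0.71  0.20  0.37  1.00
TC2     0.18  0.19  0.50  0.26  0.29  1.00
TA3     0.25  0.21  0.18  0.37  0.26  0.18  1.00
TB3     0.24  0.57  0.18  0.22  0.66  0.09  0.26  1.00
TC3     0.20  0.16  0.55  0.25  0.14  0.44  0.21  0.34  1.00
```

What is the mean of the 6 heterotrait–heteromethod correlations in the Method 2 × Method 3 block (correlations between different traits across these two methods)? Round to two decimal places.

0.19

HTHM values (method 2 × method 3): 0.22, 0.25, 0.26, 0.14, 0.18, 0.09; mean = 1.14/6 = 0.19.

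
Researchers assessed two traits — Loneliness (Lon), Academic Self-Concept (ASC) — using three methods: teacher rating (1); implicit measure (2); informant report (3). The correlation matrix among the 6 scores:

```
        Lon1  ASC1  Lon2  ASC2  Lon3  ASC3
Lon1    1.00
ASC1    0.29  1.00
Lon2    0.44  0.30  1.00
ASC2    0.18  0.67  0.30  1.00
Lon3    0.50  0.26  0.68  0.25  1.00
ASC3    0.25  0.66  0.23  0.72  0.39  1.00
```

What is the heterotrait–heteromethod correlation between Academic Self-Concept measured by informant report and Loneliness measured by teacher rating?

0.25

Different traits and methods: r(ASC3, Lon1) = 0.25.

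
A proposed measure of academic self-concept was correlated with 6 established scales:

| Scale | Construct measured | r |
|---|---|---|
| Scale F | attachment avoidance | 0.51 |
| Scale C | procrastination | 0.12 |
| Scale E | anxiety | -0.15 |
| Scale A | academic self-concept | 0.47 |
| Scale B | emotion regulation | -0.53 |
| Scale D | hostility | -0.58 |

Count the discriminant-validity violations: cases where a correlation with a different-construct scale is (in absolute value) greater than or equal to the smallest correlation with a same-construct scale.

Convergent (same construct = academic self-concept): Scale A.
Smallest convergent = 0.47. Discriminant |r|: 0.51, 0.12, 0.15, 0.53, 0.58; count ≥ 0.47 → 3.

3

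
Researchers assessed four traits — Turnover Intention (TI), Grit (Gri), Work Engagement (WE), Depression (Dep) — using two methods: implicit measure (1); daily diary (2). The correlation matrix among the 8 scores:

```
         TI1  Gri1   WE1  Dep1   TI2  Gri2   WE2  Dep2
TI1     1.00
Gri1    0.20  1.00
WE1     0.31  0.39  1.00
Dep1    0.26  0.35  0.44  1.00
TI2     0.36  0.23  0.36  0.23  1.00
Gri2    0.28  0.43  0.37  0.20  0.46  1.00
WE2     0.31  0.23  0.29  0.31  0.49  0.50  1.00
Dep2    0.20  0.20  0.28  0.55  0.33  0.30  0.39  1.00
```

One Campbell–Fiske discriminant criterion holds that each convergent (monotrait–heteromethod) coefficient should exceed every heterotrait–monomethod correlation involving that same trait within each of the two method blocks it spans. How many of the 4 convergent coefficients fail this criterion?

Each convergent coefficient versus the relevant comparison correlations:
TI (methods 1·2): 0.36 vs {0.20, 0.46, 0.31, 0.49, 0.26, 0.33} → fail.
Gri (methods 1·2): 0.43 vs {0.20, 0.46, 0.39, 0.50, 0.35, 0.30} → fail.
WE (methods 1·2): 0.29 vs {0.31, 0.49, 0.39, 0.50, 0.44, 0.39} → fail.
Dep (methods 1·2): 0.55 vs {0.26, 0.33, 0.35, 0.30, 0.44, 0.39} → pass.
3 of 4 fail.

3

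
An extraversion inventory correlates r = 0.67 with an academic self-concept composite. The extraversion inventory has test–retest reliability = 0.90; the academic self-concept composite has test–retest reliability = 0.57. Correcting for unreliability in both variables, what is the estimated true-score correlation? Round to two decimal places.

0.94

r_true = r_obs / √(r_xx · r_yy) = 0.67 / √(0.90 × 0.57) = 0.67 / √0.5130 = 0.67 / 0.7162 ≈ 0.94.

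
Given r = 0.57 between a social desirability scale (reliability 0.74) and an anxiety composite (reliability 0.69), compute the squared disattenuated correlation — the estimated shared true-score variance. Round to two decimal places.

Disattenuated r = 0.57 / √(0.74 × 0.69) = 0.57 / 0.7146 = 0.7976.
Shared true-score variance = 0.7976² = 0.6362 ≈ 0.64.

0.64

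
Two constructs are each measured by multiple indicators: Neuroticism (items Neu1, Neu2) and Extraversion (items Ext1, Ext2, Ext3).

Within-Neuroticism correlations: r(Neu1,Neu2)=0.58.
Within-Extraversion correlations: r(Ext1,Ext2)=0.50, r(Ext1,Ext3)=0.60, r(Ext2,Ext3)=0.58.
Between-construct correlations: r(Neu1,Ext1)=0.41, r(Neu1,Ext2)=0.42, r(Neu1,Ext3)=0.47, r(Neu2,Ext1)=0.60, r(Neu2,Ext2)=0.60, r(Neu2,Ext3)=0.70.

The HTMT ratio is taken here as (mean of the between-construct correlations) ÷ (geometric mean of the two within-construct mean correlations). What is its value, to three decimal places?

0.936

Mean between = 3.20/6 = 0.5333.
Mean within-Neu = 0.58/1 = 0.5800; mean within-Ext = 1.68/3 = 0.5600.
Geometric mean = √(0.5800 × 0.5600) = 0.5699.
HTMT = 0.5333 / 0.5699 = 0.936.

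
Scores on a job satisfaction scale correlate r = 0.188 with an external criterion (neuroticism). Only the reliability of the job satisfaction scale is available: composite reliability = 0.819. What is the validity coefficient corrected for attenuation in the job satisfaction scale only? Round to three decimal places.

Single correction: r_c = r_obs / √r_xx = 0.188 / √0.819 = 0.188 / 0.9050 ≈ 0.208.

0.208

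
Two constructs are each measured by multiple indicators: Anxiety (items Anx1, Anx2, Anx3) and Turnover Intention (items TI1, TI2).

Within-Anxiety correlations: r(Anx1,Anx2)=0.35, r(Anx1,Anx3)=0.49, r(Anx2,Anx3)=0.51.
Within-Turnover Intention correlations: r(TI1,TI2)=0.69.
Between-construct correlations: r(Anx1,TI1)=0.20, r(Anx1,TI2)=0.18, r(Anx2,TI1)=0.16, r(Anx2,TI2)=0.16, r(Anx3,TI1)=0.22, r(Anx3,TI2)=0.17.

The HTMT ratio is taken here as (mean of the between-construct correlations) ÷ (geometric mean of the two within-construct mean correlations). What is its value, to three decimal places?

Mean heterotrait r = 1.09/6 = 0.1817.
Mean within-Anx = 1.35/3 = 0.4500; mean within-TI = 0.69/1 = 0.6900.
Geometric mean = √(0.4500 × 0.6900) = 0.5572.
HTMT = 0.1817 / 0.5572 = 0.326.

0.326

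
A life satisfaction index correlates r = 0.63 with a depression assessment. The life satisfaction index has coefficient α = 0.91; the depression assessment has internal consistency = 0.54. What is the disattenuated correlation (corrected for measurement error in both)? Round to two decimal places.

0.90

r_true = r_obs / √(r_xx · r_yy) = 0.63 / √(0.91 × 0.54) = 0.63 / √0.4914 = 0.63 / 0.7010 ≈ 0.90.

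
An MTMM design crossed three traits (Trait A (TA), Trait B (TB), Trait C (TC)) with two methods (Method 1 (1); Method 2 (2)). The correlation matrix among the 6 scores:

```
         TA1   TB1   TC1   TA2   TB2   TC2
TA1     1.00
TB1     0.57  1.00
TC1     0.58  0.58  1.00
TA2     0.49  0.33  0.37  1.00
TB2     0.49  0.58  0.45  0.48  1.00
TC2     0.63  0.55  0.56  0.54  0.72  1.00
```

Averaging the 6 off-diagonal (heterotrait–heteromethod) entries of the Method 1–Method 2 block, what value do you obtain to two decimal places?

HTHM values (method 1 × method 2): 0.49, 0.63, 0.33, 0.55, 0.37, 0.45; mean = 2.82/6 = 0.47.

0.47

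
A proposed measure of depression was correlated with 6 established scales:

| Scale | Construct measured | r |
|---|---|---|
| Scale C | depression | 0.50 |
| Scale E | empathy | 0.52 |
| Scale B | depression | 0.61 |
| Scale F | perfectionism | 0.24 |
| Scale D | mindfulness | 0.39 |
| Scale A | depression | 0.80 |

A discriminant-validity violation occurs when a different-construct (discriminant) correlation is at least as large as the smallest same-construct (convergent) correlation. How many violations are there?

Convergent (same construct = depression): Scale C, Scale B, Scale A.
Smallest convergent = 0.50. Discriminant values: 0.52, 0.24, 0.39; count ≥ 0.50 → 1.

1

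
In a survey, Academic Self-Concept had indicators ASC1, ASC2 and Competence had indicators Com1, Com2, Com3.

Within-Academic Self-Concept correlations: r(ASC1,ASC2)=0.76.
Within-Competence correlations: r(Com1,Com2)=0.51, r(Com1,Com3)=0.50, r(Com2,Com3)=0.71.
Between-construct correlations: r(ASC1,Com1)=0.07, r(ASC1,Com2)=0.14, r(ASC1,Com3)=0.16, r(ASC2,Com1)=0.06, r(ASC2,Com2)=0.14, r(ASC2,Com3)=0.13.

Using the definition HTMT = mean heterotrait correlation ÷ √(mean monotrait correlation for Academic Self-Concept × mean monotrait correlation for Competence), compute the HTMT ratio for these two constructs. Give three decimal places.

Mean heterotrait r = 0.70/6 = 0.1167.
Mean within-ASC = 0.76/1 = 0.7600; mean within-Com = 1.72/3 = 0.5733.
Geometric mean = √(0.7600 × 0.5733) = 0.6601.
HTMT = 0.1167 / 0.6601 = 0.177.

0.177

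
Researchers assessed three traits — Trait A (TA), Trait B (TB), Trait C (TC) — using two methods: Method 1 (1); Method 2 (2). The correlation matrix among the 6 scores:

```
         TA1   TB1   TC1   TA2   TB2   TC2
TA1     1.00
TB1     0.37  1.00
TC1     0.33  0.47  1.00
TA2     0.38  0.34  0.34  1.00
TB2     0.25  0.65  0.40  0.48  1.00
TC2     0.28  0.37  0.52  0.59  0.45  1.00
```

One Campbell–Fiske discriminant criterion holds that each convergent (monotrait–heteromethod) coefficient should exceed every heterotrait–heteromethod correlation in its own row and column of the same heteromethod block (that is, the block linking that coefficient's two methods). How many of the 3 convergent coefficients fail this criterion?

Checking each validity diagonal entry against its comparison values:
TA (methods 1·2): 0.38 vs {0.25, 0.34, 0.28, 0.34} → pass.
TB (methods 1·2): 0.65 vs {0.34, 0.25, 0.37, 0.40} → pass.
TC (methods 1·2): 0.52 vs {0.34, 0.28, 0.40, 0.37} → pass.
0 of 3 fail.

0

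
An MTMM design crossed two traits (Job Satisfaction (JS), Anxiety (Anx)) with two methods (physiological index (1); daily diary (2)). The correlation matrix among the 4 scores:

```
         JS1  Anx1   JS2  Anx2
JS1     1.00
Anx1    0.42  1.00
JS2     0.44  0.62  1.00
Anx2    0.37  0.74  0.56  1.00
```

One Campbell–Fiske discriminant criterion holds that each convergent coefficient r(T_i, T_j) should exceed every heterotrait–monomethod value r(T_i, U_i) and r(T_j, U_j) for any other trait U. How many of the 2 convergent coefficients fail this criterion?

1

Checking each validity diagonal entry against its comparison values:
JS (methods 1·2): 0.44 vs {0.42, 0.56} → fail.
Anx (methods 1·2): 0.74 vs {0.42, 0.56} → pass.
1 of 2 fail.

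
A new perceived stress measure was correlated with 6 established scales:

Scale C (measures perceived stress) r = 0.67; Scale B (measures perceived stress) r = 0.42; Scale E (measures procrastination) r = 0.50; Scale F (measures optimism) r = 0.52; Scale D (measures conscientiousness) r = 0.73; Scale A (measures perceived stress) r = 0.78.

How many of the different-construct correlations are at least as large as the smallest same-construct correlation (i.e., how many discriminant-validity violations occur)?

Convergent (same construct = perceived stress): Scale C, Scale B, Scale A.
Smallest convergent = 0.42. Discriminant values: 0.50, 0.52, 0.73; count ≥ 0.42 → 3.

3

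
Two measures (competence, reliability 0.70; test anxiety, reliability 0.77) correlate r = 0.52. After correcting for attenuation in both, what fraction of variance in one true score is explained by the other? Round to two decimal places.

0.50

Disattenuated r = 0.52 / √(0.70 × 0.77) = 0.52 / 0.7342 = 0.7083.
Shared true-score variance = 0.7083² = 0.5017 ≈ 0.50.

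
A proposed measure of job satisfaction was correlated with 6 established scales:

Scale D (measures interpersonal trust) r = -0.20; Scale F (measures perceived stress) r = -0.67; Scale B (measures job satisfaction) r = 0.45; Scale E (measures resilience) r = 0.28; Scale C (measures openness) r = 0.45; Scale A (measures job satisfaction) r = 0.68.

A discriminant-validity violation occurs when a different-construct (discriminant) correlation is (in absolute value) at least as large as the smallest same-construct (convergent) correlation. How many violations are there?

Convergent (same construct = job satisfaction): Scale B, Scale A.
Smallest convergent = 0.45. Discriminant |r|: 0.20, 0.67, 0.28, 0.45; count ≥ 0.45 → 2.

2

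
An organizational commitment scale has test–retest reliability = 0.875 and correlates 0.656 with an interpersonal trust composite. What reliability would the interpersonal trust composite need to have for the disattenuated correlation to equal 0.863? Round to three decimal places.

r_true = r_obs / √(r_xx · r_yy) ⇒ 0.863 = 0.656 / √(0.875 · r_yy).
√(0.875 · r_yy) = 0.656 / 0.863 = 0.7601; 0.875 · r_yy = 0.5778; r_yy = 0.5778 / 0.875 ≈ 0.660.

0.660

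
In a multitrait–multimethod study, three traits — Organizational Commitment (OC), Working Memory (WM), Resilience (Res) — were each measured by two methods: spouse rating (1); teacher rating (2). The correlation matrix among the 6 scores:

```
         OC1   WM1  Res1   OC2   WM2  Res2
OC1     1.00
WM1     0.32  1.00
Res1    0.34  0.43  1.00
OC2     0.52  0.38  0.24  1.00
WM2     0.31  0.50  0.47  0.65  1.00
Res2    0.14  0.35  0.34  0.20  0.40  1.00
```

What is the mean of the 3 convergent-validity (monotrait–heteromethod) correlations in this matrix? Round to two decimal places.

Convergent values: 0.52, 0.50, 0.34; mean = 1.36/3 = 0.45.

0.45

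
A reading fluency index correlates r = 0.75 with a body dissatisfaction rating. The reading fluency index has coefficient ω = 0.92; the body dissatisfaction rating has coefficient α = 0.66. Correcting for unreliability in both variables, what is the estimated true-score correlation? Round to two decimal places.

0.96

r_true = r_obs / √(r_xx · r_yy) = 0.75 / √(0.92 × 0.66) = 0.75 / √0.6072 = 0.75 / 0.7792 ≈ 0.96.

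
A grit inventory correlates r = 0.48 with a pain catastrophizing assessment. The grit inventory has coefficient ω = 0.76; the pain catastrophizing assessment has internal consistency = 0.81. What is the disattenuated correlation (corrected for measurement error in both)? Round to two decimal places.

r_true = r_obs / √(r_xx · r_yy) = 0.48 / √(0.76 × 0.81) = 0.48 / √0.6156 = 0.48 / 0.7846 ≈ 0.61.

0.61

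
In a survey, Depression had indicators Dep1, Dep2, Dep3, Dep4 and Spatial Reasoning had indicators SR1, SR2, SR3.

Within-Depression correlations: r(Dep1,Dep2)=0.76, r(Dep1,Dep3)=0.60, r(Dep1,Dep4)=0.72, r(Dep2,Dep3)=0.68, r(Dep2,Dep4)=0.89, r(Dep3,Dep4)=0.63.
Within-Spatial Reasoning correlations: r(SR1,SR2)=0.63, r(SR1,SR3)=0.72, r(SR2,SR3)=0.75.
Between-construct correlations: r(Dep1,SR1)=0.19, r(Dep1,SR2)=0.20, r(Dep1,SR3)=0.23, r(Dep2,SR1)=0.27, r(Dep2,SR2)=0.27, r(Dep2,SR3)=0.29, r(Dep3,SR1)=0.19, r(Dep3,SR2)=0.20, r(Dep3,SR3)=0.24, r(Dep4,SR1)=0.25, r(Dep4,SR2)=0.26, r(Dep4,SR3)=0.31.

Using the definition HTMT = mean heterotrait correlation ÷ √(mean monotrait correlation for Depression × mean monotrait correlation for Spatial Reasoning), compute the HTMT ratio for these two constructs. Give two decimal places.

Mean heterotrait r = 2.90/12 = 0.2417.
Mean within-Dep = 4.28/6 = 0.7133; mean within-SR = 2.10/3 = 0.7000.
Geometric mean = √(0.7133 × 0.7000) = 0.7066.
HTMT = 0.2417 / 0.7066 = 0.34.

0.34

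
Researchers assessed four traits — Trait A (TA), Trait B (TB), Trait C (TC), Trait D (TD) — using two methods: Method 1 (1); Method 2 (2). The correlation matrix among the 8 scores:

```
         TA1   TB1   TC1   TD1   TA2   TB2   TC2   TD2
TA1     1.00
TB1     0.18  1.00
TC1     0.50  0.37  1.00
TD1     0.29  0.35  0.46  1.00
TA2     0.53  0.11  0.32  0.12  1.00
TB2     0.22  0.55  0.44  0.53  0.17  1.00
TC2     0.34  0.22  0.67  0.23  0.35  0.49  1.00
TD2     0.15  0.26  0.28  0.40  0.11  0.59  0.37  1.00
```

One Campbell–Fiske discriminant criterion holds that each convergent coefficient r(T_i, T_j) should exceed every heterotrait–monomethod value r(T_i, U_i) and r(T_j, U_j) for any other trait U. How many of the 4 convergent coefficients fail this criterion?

2

Checking each validity diagonal entry against its comparison values:
TA (methods 1·2): 0.53 vs {0.18, 0.17, 0.50, 0.35, 0.29, 0.11} → pass.
TB (methods 1·2): 0.55 vs {0.18, 0.17, 0.37, 0.49, 0.35, 0.59} → fail.
TC (methods 1·2): 0.67 vs {0.50, 0.35, 0.37, 0.49, 0.46, 0.37} → pass.
TD (methods 1·2): 0.40 vs {0.29, 0.11, 0.35, 0.59, 0.46, 0.37} → fail.
2 of 4 fail.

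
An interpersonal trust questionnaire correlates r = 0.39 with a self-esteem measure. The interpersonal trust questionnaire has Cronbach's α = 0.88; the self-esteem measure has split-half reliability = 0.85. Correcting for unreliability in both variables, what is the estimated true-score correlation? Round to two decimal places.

r_true = r_obs / √(r_xx · r_yy) = 0.39 / √(0.88 × 0.85) = 0.39 / √0.7480 = 0.39 / 0.8649 ≈ 0.45.

0.45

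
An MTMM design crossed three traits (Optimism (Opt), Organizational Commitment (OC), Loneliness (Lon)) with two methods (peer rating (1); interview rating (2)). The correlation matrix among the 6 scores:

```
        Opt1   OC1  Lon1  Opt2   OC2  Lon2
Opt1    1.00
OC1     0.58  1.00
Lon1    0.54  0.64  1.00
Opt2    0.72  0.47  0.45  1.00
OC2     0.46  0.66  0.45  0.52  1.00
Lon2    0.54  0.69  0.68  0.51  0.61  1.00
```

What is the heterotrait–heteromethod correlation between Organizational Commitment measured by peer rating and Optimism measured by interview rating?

0.47

Different traits and methods: r(OC1, Opt2) = 0.47.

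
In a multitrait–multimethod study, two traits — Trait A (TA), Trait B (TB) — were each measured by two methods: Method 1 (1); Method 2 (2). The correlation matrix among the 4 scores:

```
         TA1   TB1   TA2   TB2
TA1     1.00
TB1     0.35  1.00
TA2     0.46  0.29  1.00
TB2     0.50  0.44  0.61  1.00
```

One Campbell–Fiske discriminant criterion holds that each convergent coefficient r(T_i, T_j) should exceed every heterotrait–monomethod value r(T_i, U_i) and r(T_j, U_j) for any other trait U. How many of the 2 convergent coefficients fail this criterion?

2

Each convergent coefficient versus the relevant comparison correlations:
TA (methods 1·2): 0.46 vs {0.35, 0.61} → fail.
TB (methods 1·2): 0.44 vs {0.35, 0.61} → fail.
2 of 2 fail.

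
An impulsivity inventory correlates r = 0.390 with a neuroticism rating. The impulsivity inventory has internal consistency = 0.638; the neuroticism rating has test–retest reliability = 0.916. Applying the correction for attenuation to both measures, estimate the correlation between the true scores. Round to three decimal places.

0.510

r_true = r_obs / √(r_xx · r_yy) = 0.390 / √(0.638 × 0.916) = 0.390 / √0.584408 = 0.390 / 0.7645 ≈ 0.510.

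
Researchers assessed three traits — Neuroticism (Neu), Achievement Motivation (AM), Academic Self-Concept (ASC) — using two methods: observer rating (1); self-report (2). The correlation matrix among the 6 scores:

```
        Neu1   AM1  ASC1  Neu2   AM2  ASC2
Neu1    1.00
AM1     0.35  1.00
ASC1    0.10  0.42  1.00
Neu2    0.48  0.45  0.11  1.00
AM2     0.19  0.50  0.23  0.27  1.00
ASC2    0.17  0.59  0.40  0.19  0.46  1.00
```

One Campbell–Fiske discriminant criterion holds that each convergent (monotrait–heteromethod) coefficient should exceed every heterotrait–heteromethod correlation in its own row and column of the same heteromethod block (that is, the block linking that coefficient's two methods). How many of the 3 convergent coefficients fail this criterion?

2

Each convergent coefficient versus the relevant comparison correlations:
Neu (methods 1·2): 0.48 vs {0.19, 0.45, 0.17, 0.11} → pass.
AM (methods 1·2): 0.50 vs {0.45, 0.19, 0.59, 0.23} → fail.
ASC (methods 1·2): 0.40 vs {0.11, 0.17, 0.23, 0.59} → fail.
2 of 3 fail.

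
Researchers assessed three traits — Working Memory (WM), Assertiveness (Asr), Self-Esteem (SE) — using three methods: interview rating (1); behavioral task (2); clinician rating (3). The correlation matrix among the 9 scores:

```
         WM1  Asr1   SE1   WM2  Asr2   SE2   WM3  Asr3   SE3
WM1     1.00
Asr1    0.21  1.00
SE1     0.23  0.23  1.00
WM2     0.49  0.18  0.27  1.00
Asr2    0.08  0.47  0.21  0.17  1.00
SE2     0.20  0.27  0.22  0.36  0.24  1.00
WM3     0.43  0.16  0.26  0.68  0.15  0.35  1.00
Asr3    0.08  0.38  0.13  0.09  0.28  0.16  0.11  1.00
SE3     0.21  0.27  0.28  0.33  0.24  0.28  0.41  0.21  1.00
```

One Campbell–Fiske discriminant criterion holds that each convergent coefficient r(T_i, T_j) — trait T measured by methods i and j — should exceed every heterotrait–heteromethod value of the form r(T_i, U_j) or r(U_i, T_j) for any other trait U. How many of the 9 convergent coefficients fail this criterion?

Convergent coefficients and their comparison sets:
WM (methods 1·2): 0.49 vs {0.08, 0.18, 0.20, 0.27} → pass.
WM (methods 1·3): 0.43 vs {0.08, 0.16, 0.21, 0.26} → pass.
WM (methods 2·3): 0.68 vs {0.09, 0.15, 0.33, 0.35} → pass.
Asr (methods 1·2): 0.47 vs {0.18, 0.08, 0.27, 0.21} → pass.
Asr (methods 1·3): 0.38 vs {0.16, 0.08, 0.27, 0.13} → pass.
Asr (methods 2·3): 0.28 vs {0.15, 0.09, 0.24, 0.16} → pass.
SE (methods 1·2): 0.22 vs {0.27, 0.20, 0.21, 0.27} → fail.
SE (methods 1·3): 0.28 vs {0.26, 0.21, 0.13, 0.27} → pass.
SE (methods 2·3): 0.28 vs {0.35, 0.33, 0.16, 0.24} → fail.
2 of 9 fail.

2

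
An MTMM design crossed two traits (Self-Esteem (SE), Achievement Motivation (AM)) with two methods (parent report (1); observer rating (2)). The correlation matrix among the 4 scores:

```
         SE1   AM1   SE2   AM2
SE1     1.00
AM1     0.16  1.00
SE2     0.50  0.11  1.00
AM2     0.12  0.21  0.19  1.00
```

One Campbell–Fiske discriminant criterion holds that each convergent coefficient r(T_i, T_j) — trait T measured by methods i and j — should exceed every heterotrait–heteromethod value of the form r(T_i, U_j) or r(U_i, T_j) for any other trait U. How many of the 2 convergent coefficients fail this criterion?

0

Each convergent coefficient versus the relevant comparison correlations:
SE (methods 1·2): 0.50 vs {0.12, 0.11} → pass.
AM (methods 1·2): 0.21 vs {0.11, 0.12} → pass.
0 of 2 fail.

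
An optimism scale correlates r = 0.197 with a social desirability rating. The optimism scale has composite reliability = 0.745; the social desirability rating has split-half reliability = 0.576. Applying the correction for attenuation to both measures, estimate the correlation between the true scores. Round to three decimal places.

r_true = r_obs / √(r_xx · r_yy) = 0.197 / √(0.745 × 0.576) = 0.197 / √0.429120 = 0.197 / 0.6551 ≈ 0.301.

0.301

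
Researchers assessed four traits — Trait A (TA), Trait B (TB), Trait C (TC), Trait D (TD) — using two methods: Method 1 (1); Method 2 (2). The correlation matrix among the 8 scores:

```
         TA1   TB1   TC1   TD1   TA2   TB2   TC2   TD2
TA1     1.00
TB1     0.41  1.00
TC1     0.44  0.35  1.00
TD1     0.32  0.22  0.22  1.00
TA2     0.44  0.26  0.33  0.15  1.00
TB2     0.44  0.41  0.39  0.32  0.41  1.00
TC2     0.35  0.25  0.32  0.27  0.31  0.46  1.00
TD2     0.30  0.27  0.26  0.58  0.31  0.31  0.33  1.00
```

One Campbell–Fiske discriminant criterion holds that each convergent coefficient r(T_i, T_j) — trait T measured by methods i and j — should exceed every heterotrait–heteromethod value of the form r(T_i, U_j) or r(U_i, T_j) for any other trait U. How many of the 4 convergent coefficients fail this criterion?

Checking each validity diagonal entry against its comparison values:
TA (methods 1·2): 0.44 vs {0.44, 0.26, 0.35, 0.33, 0.30, 0.15} → fail.
TB (methods 1·2): 0.41 vs {0.26, 0.44, 0.25, 0.39, 0.27, 0.32} → fail.
TC (methods 1·2): 0.32 vs {0.33, 0.35, 0.39, 0.25, 0.26, 0.27} → fail.
TD (methods 1·2): 0.58 vs {0.15, 0.30, 0.32, 0.27, 0.27, 0.26} → pass.
3 of 4 fail.

3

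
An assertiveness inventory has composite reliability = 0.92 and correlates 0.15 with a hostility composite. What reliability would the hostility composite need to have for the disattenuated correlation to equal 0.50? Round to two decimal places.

0.10

r_true = r_obs / √(r_xx · r_yy) ⇒ 0.50 = 0.15 / √(0.92 · r_yy).
√(0.92 · r_yy) = 0.15 / 0.50 = 0.3000; 0.92 · r_yy = 0.0900; r_yy = 0.0900 / 0.92 ≈ 0.10.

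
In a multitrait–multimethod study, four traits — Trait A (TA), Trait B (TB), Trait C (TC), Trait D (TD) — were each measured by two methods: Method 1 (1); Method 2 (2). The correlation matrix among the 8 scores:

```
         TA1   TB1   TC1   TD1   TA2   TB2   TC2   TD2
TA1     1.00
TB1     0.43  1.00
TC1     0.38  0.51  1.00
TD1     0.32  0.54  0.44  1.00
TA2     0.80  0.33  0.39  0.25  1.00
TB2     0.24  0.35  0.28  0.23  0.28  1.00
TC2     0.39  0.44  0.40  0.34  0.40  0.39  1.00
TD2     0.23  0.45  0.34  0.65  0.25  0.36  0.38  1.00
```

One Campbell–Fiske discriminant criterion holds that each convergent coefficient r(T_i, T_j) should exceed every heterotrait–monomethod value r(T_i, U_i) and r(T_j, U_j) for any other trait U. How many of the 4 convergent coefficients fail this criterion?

Each convergent coefficient versus the relevant comparison correlations:
TA (methods 1·2): 0.80 vs {0.43, 0.28, 0.38, 0.40, 0.32, 0.25} → pass.
TB (methods 1·2): 0.35 vs {0.43, 0.28, 0.51, 0.39, 0.54, 0.36} → fail.
TC (methods 1·2): 0.40 vs {0.38, 0.40, 0.51, 0.39, 0.44, 0.38} → fail.
TD (methods 1·2): 0.65 vs {0.32, 0.25, 0.54, 0.36, 0.44, 0.38} → pass.
2 of 4 fail.

2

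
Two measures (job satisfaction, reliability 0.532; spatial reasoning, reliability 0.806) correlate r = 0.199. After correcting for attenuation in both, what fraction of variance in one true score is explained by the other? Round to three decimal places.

0.092

Disattenuated r = 0.199 / √(0.532 × 0.806) = 0.199 / 0.6548 = 0.3039.
Shared true-score variance = 0.3039² = 0.0924 ≈ 0.092.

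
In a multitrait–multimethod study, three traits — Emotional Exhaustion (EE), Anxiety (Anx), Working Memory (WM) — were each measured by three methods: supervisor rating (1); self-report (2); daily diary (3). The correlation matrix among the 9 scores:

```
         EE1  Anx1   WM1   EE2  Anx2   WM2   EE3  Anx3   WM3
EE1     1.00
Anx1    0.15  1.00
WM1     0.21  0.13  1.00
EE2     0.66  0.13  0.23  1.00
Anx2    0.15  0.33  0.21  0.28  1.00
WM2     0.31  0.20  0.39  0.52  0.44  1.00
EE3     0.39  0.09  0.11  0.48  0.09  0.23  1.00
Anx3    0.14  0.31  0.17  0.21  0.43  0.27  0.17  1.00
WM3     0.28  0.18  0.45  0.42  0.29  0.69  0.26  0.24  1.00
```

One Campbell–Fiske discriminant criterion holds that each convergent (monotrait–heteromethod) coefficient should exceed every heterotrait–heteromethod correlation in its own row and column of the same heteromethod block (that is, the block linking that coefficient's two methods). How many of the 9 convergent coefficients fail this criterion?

Checking each validity diagonal entry against its comparison values:
EE (methods 1·2): 0.66 vs {0.15, 0.13, 0.31, 0.23} → pass.
EE (methods 1·3): 0.39 vs {0.14, 0.09, 0.28, 0.11} → pass.
EE (methods 2·3): 0.48 vs {0.21, 0.09, 0.42, 0.23} → pass.
Anx (methods 1·2): 0.33 vs {0.13, 0.15, 0.20, 0.21} → pass.
Anx (methods 1·3): 0.31 vs {0.09, 0.14, 0.18, 0.17} → pass.
Anx (methods 2·3): 0.43 vs {0.09, 0.21, 0.29, 0.27} → pass.
WM (methods 1·2): 0.39 vs {0.23, 0.31, 0.21, 0.20} → pass.
WM (methods 1·3): 0.45 vs {0.11, 0.28, 0.17, 0.18} → pass.
WM (methods 2·3): 0.69 vs {0.23, 0.42, 0.27, 0.29} → pass.
0 of 9 fail.

0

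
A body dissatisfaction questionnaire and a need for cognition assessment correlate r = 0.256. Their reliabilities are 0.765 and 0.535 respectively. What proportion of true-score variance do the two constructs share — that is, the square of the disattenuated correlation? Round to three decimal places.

0.160

Disattenuated r = 0.256 / √(0.765 × 0.535) = 0.256 / 0.6397 = 0.4002.
Shared true-score variance = 0.4002² = 0.1602 ≈ 0.160.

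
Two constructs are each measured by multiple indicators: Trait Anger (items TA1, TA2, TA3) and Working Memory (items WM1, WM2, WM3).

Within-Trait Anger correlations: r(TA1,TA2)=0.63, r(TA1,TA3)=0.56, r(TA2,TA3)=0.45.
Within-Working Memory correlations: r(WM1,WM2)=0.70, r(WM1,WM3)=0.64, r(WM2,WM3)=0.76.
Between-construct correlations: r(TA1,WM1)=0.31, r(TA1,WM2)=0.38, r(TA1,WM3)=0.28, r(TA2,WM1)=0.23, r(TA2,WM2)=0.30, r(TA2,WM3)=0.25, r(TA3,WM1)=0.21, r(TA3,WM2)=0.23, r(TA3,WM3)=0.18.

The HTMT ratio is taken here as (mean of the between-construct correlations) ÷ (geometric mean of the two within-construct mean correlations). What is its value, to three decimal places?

0.426

Mean between = 2.37/9 = 0.2633.
Mean within-TA = 1.64/3 = 0.5467; mean within-WM = 2.10/3 = 0.7000.
Geometric mean = √(0.5467 × 0.7000) = 0.6186.
HTMT = 0.2633 / 0.6186 = 0.426.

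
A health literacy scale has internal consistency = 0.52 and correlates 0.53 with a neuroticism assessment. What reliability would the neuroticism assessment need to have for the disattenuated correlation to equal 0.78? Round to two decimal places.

0.89

r_true = r_obs / √(r_xx · r_yy) ⇒ 0.78 = 0.53 / √(0.52 · r_yy).
√(0.52 · r_yy) = 0.53 / 0.78 = 0.6795; 0.52 · r_yy = 0.4617; r_yy = 0.4617 / 0.52 ≈ 0.89.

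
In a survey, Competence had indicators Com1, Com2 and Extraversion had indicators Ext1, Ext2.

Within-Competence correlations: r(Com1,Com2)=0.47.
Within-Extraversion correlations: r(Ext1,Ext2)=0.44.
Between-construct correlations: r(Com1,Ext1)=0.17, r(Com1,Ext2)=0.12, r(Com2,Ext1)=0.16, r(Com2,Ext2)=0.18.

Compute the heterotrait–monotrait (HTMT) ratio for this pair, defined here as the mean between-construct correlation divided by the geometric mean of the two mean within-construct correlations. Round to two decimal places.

0.35

Between-construct mean = 0.63/4 = 0.1575.
Mean within-Com = 0.47/1 = 0.4700; mean within-Ext = 0.44/1 = 0.4400.
Geometric mean = √(0.4700 × 0.4400) = 0.4548.
HTMT = 0.1575 / 0.4548 = 0.35.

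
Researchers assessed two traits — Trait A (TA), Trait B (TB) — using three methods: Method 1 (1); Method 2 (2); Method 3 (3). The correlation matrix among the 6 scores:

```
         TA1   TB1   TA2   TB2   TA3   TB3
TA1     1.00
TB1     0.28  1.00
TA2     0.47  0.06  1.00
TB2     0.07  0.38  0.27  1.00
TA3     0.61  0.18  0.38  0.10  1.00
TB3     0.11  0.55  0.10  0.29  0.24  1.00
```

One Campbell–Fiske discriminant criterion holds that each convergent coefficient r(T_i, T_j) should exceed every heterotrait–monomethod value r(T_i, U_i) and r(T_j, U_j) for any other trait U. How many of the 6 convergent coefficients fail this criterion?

0

Convergent coefficients and their comparison sets:
TA (methods 1·2): 0.47 vs {0.28, 0.27} → pass.
TA (methods 1·3): 0.61 vs {0.28, 0.24} → pass.
TA (methods 2·3): 0.38 vs {0.27, 0.24} → pass.
TB (methods 1·2): 0.38 vs {0.28, 0.27} → pass.
TB (methods 1·3): 0.55 vs {0.28, 0.24} → pass.
TB (methods 2·3): 0.29 vs {0.27, 0.24} → pass.
0 of 6 fail.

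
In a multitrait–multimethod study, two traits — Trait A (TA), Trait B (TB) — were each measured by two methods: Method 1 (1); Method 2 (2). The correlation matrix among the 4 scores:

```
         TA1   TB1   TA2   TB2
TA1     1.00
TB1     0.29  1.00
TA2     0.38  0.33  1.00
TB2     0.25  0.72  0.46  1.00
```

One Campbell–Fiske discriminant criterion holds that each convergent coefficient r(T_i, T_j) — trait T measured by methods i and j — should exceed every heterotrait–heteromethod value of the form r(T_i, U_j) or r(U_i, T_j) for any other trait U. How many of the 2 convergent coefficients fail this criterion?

Convergent coefficients and their comparison sets:
TA (methods 1·2): 0.38 vs {0.25, 0.33} → pass.
TB (methods 1·2): 0.72 vs {0.33, 0.25} → pass.
0 of 2 fail.

0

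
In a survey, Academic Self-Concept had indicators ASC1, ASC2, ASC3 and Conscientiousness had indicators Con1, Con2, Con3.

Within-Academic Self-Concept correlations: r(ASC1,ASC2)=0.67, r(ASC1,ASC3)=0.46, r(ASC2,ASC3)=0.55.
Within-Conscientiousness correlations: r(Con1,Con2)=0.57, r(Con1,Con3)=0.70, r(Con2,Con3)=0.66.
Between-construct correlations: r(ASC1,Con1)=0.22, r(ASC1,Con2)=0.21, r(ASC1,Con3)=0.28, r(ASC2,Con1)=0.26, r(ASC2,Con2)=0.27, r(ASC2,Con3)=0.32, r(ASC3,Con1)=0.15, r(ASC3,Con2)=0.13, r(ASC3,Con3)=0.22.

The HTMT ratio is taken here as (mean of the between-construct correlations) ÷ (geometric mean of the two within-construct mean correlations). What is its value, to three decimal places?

Between-construct mean = 2.06/9 = 0.2289.
Mean within-ASC = 1.68/3 = 0.5600; mean within-Con = 1.93/3 = 0.6433.
Geometric mean = √(0.5600 × 0.6433) = 0.6002.
HTMT = 0.2289 / 0.6002 = 0.381.

0.381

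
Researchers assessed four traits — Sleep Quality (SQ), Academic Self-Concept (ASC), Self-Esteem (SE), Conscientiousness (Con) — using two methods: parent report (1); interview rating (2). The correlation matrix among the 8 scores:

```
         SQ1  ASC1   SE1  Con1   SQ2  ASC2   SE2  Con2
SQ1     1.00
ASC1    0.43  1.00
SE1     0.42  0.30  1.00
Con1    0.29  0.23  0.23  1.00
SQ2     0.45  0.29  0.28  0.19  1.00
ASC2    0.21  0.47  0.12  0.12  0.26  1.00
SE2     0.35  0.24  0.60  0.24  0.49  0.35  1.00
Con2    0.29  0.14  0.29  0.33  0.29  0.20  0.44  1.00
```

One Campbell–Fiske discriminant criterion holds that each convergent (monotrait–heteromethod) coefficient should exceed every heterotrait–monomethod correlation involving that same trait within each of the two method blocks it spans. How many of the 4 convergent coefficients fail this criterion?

2

Each convergent coefficient versus the relevant comparison correlations:
SQ (methods 1·2): 0.45 vs {0.43, 0.26, 0.42, 0.49, 0.29, 0.29} → fail.
ASC (methods 1·2): 0.47 vs {0.43, 0.26, 0.30, 0.35, 0.23, 0.20} → pass.
SE (methods 1·2): 0.60 vs {0.42, 0.49, 0.30, 0.35, 0.23, 0.44} → pass.
Con (methods 1·2): 0.33 vs {0.29, 0.29, 0.23, 0.20, 0.23, 0.44} → fail.
2 of 4 fail.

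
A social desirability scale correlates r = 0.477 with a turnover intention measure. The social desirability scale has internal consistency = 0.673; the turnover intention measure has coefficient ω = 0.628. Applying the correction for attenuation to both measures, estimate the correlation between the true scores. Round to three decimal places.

r_true = r_obs / √(r_xx · r_yy) = 0.477 / √(0.673 × 0.628) = 0.477 / √0.422644 = 0.477 / 0.6501 ≈ 0.734.

0.734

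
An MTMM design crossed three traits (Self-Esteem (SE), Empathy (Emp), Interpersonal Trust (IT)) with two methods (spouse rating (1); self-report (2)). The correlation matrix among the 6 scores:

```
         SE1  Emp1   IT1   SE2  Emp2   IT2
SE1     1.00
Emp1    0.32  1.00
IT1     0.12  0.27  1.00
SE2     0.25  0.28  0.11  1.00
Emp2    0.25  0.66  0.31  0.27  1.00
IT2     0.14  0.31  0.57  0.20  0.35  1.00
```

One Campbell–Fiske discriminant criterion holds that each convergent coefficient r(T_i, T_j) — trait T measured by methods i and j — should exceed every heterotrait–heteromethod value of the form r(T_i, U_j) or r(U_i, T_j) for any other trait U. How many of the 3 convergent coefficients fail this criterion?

Each convergent coefficient versus the relevant comparison correlations:
SE (methods 1·2): 0.25 vs {0.25, 0.28, 0.14, 0.11} → fail.
Emp (methods 1·2): 0.66 vs {0.28, 0.25, 0.31, 0.31} → pass.
IT (methods 1·2): 0.57 vs {0.11, 0.14, 0.31, 0.31} → pass.
1 of 3 fail.

1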